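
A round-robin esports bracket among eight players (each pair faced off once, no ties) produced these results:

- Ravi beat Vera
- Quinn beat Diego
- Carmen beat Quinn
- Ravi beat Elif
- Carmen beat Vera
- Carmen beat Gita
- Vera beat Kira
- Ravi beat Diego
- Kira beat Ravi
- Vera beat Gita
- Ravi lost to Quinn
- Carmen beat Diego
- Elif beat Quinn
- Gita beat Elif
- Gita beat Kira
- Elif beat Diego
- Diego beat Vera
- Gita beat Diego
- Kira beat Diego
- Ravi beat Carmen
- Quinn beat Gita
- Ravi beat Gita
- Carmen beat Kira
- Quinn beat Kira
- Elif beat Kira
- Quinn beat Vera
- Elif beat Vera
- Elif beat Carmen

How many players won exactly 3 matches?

Win totals: Diego 1, Kira 2, Ravi 5, Carmen 5, Elif 5, Gita 3, Vera 2, Quinn 5.
Exactly 3: Gita — 1 player.

1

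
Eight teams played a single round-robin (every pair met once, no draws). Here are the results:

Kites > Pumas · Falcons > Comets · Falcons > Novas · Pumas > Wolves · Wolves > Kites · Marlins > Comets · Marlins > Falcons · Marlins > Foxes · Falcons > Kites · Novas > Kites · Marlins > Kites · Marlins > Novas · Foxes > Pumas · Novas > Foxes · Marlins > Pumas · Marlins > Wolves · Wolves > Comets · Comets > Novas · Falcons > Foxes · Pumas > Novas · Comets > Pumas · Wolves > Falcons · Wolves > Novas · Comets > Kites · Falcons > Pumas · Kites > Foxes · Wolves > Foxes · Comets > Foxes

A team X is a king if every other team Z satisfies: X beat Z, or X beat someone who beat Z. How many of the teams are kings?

1

Comets cannot reach Falcons, Marlins in two steps.
Wolves cannot reach Marlins in two steps.
Novas cannot reach Comets, Wolves, Falcons, Marlins in two steps.
Falcons cannot reach Marlins in two steps.
Foxes cannot reach Comets, Falcons, Marlins, Kites in two steps.
Marlins reaches everyone (king).
Kites cannot reach Comets, Falcons, Marlins in two steps.
Pumas cannot reach Marlins in two steps.
Kings: Marlins — 1.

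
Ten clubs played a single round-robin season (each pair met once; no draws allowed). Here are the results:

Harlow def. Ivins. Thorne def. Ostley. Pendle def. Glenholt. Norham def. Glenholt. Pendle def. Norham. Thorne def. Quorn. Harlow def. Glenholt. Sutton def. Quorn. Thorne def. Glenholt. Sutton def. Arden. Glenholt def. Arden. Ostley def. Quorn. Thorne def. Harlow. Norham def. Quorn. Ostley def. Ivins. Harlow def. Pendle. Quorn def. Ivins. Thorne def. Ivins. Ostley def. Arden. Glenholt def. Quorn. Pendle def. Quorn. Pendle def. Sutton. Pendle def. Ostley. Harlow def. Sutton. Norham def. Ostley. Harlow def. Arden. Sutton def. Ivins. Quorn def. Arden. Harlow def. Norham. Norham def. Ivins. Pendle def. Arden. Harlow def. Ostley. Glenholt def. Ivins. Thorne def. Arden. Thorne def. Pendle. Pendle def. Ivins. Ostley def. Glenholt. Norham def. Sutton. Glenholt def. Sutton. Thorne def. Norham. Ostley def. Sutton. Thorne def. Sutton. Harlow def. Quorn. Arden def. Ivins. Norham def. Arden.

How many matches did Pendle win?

7

Pendle's results: beat Arden, Ostley, Norham, Quorn, Glenholt, Sutton, Ivins; lost to Thorne, Harlow.
That is 7 wins.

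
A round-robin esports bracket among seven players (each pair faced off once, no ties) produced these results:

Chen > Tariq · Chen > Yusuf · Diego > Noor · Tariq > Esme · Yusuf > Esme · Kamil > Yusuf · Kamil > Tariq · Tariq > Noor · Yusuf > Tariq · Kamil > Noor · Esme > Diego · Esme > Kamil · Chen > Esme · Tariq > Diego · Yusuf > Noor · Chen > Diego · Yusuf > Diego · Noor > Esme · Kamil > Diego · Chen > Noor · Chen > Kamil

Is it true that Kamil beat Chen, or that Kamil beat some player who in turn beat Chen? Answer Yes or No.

Kamil did not beat Chen directly.
Kamil beat Yusuf, Noor, Diego, Tariq, but each of them lost to Chen. No two-step path.

No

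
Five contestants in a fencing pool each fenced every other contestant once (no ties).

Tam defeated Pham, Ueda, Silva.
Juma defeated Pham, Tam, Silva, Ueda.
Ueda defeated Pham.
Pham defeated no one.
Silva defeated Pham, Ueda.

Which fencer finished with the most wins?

Win totals: Juma 4, Silva 2, Tam 3, Ueda 1, Pham 0.
Juma leads with 4 wins (next highest: 3).

Juma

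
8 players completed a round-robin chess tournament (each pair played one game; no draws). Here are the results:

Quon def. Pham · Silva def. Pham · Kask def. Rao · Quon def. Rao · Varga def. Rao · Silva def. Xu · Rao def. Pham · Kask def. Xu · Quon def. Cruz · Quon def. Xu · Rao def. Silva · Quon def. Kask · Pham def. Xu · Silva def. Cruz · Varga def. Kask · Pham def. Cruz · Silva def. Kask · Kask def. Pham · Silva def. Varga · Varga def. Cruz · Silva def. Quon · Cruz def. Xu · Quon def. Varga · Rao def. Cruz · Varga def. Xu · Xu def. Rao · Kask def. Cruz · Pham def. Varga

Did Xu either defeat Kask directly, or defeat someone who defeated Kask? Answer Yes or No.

No

Xu did not beat Kask directly.
Xu beat Rao, but each of them lost to Kask. No two-step path.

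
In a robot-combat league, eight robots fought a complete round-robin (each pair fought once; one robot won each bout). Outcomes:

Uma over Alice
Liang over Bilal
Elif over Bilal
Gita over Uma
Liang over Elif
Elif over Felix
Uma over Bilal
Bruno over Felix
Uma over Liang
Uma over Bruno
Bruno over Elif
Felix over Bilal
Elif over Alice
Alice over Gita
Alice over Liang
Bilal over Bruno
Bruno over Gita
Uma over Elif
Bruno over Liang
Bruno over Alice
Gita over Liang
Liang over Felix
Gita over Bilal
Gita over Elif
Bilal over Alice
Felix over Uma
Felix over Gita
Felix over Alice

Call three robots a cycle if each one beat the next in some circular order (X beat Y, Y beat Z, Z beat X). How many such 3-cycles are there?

16

Win totals: Liang 3, Bilal 2, Bruno 5, Felix 4, Elif 3, Uma 5, Gita 4, Alice 2.
A robot with w wins dominates both others in C(w,2) triples; summing gives 3 + 1 + 10 + 6 + 3 + 10 + 6 + 1 = 40 transitive triples.
Total triples C(8,3) = 56, so cyclic triples = 56 − 40 = 16.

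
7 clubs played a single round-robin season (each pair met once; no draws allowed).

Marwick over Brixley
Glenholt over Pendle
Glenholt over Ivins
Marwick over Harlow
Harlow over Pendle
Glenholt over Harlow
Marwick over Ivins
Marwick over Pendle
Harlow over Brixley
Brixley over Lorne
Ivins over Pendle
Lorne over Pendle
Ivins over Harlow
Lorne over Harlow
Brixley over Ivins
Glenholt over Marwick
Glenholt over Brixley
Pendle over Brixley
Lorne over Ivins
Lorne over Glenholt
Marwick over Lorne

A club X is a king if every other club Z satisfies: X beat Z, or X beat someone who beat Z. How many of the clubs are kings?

3

Pendle cannot reach Harlow, Glenholt, Marwick in two steps.
Harlow cannot reach Glenholt, Marwick in two steps.
Glenholt reaches everyone (king).
Marwick reaches everyone (king).
Lorne reaches everyone (king).
Ivins cannot reach Glenholt, Marwick, Lorne in two steps.
Brixley cannot reach Marwick in two steps.
Kings: Glenholt, Marwick, Lorne — 3.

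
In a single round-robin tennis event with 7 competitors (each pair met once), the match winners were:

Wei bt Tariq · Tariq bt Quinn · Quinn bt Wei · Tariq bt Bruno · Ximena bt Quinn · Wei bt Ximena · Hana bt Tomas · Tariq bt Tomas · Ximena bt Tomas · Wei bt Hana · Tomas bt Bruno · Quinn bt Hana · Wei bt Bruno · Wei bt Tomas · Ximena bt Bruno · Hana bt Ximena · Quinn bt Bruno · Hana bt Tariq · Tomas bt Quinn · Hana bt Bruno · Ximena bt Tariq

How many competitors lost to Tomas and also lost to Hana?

1

Tomas beat: Quinn, Bruno.
Hana beat: Tomas, Tariq, Ximena, Bruno.
Both beat: Bruno — 1.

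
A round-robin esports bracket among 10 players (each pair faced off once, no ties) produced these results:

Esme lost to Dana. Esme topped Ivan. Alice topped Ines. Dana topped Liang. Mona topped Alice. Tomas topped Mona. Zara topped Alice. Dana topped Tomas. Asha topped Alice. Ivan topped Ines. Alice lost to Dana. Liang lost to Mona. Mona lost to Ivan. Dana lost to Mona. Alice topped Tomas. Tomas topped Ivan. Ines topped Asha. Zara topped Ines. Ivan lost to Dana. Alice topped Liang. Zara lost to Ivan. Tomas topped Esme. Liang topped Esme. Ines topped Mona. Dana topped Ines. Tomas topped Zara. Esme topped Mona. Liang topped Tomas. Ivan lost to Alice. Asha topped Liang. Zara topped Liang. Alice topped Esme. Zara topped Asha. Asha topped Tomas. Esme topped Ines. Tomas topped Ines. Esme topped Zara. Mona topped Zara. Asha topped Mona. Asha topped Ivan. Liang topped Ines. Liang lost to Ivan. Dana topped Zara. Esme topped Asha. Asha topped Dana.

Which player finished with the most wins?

Win totals: Dana 7, Tomas 5, Ivan 4, Ines 2, Mona 4, Zara 4, Alice 5, Liang 3, Esme 5, Asha 6.
Dana leads with 7 wins (next highest: 6).

Dana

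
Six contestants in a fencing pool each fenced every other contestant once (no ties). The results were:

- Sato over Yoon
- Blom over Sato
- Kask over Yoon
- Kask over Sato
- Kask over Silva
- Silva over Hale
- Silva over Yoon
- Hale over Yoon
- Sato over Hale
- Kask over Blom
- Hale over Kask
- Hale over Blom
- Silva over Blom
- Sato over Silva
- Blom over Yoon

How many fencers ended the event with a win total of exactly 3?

Win totals: Kask 4, Blom 2, Yoon 0, Hale 3, Silva 3, Sato 3.
Exactly 3: Hale, Silva, Sato — 3 fencers.

3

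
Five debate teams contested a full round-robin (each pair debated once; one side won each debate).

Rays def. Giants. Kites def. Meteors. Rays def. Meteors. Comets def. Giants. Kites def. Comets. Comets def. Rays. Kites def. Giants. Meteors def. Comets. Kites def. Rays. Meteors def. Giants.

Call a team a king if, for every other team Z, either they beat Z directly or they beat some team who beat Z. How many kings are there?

1

Meteors cannot reach Kites in two steps.
Giants cannot reach Meteors, Rays, Comets, Kites in two steps.
Rays cannot reach Kites in two steps.
Comets cannot reach Kites in two steps.
Kites reaches everyone (king).
Kings: Kites — 1.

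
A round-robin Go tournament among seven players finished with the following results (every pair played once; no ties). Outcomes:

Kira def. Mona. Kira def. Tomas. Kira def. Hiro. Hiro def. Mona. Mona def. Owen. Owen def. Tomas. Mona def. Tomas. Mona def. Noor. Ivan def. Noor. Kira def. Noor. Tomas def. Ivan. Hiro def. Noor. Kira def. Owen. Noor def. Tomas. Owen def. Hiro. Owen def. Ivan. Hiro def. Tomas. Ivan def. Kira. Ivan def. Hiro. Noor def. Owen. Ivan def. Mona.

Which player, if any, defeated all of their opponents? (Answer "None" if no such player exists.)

None

Highest win total is Kira with 5 (out of 6 possible).
Kira lost to Ivan, so no player went undefeated.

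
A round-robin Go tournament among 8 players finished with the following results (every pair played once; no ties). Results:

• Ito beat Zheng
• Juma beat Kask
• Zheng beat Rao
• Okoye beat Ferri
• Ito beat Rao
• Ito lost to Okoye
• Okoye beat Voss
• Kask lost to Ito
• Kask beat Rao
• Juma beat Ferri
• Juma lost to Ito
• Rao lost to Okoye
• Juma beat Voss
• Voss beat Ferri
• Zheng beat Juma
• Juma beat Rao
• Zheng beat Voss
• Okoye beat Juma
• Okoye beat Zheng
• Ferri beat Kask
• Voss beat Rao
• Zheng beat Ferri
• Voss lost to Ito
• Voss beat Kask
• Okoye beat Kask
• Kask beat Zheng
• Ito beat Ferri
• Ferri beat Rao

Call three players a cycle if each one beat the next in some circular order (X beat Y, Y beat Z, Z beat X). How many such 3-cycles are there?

Win totals: Kask 2, Ito 6, Voss 3, Ferri 2, Rao 0, Zheng 4, Okoye 7, Juma 4.
A player with w wins dominates both others in C(w,2) triples; summing gives 1 + 15 + 3 + 1 + 0 + 6 + 21 + 6 = 53 transitive triples.
Total triples C(8,3) = 56, so cyclic triples = 56 − 53 = 3.

3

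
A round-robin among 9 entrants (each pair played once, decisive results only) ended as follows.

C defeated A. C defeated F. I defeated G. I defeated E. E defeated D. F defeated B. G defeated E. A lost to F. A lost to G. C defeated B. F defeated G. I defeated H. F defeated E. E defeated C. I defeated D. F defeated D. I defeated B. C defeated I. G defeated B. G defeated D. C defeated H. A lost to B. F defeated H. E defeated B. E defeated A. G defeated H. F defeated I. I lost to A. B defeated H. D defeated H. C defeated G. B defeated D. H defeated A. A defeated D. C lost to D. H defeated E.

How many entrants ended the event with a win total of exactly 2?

Win totals: A 2, B 3, C 6, D 2, E 4, F 7, G 5, H 2, I 5.
Exactly 2: A, D, H — 3 entrants.

3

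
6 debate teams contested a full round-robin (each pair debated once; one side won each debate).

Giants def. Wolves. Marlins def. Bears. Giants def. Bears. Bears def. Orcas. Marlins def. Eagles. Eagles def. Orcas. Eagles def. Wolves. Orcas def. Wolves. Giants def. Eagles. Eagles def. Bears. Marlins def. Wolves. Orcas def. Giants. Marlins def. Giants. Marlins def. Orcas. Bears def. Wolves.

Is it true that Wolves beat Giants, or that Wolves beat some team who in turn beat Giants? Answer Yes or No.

Wolves did not beat Giants directly.
Wolves beat no one, so there is no intermediate team.

No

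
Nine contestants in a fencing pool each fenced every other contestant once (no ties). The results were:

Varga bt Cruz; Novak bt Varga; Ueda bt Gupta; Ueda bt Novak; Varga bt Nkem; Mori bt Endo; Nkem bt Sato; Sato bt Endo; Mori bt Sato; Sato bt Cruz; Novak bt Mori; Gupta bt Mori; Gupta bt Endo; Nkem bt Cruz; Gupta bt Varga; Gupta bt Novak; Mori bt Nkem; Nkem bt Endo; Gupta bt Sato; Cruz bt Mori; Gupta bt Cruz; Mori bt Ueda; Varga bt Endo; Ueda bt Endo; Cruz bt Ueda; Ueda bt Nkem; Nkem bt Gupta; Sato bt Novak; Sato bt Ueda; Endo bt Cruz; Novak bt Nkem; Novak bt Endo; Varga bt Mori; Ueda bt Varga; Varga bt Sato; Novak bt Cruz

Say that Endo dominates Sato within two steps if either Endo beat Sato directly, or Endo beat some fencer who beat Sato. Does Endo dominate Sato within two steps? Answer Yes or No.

Endo did not beat Sato directly.
Endo beat Cruz, but each of them lost to Sato. No two-step path.

No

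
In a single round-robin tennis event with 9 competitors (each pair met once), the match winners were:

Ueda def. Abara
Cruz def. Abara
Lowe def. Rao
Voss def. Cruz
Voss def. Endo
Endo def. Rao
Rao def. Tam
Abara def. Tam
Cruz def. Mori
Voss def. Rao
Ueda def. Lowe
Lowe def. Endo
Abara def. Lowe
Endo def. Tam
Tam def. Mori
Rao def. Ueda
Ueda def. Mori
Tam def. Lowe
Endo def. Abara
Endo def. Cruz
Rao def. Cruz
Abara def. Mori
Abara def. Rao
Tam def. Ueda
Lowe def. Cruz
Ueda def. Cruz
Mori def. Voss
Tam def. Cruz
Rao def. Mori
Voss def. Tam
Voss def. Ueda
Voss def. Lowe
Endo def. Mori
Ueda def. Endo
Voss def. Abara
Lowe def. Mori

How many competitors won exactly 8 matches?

0

Win totals: Ueda 5, Tam 4, Rao 4, Endo 5, Voss 7, Abara 4, Cruz 2, Mori 1, Lowe 4.
No competitor has exactly 8 wins.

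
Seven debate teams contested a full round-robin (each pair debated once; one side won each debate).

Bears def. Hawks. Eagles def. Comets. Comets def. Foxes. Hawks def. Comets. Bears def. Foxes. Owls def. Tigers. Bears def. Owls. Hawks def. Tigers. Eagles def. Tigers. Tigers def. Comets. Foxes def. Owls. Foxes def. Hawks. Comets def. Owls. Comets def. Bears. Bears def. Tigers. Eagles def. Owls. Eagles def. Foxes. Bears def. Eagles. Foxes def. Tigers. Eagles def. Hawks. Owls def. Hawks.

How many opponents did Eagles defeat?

5

Eagles' results: beat Tigers, Hawks, Comets, Owls, Foxes; lost to Bears.
That is 5 wins.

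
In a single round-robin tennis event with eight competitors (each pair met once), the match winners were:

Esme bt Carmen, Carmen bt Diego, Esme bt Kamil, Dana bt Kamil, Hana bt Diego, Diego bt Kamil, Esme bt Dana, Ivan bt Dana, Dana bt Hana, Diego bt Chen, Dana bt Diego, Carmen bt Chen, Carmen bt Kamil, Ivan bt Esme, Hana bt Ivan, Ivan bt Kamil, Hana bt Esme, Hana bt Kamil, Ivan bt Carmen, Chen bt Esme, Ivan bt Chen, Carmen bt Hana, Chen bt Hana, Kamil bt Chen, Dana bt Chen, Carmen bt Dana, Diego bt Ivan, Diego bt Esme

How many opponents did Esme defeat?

Esme's results: beat Carmen, Kamil, Dana; lost to Ivan, Diego, Hana, Chen.
That is 3 wins.

3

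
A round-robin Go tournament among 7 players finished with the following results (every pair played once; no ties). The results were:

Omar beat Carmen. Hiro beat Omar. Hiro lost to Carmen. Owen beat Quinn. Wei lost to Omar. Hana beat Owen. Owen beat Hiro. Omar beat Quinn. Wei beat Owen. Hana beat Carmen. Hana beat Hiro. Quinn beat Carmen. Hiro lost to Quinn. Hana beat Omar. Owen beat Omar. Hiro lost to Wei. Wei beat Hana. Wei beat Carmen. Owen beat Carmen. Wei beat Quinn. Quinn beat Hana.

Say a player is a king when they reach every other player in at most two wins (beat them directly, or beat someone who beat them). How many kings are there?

4

Wei reaches everyone (king).
Carmen cannot reach Wei, Quinn, Owen, Hana in two steps.
Quinn cannot reach Wei in two steps.
Omar reaches everyone (king).
Hiro cannot reach Owen, Hana in two steps.
Owen reaches everyone (king).
Hana reaches everyone (king).
Kings: Wei, Omar, Owen, Hana — 4.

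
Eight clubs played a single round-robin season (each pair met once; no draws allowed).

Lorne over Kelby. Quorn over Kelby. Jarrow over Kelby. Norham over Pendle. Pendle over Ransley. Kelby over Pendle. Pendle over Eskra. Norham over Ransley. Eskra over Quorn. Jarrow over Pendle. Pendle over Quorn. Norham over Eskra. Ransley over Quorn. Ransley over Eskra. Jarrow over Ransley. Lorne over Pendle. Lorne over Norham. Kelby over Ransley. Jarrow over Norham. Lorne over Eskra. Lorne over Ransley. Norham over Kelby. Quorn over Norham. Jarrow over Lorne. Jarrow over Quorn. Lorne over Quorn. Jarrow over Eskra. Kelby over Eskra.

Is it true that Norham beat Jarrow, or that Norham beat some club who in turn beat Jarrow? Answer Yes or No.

Norham did not beat Jarrow directly.
Norham beat Pendle, Eskra, Ransley, Kelby, but each of them lost to Jarrow. No two-step path.

No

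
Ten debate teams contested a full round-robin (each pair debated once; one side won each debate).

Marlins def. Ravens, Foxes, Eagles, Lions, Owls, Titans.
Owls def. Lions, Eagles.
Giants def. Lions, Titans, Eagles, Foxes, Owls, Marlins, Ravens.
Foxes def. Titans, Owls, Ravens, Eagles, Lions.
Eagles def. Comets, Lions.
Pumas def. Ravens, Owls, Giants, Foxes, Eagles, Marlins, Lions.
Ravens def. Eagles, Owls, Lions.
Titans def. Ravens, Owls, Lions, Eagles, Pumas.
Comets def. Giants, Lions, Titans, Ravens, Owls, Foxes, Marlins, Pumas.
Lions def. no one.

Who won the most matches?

Comets

Win totals: Giants 7, Comets 8, Marlins 6, Pumas 7, Titans 5, Ravens 3, Owls 2, Lions 0, Eagles 2, Foxes 5.
Comets leads with 8 wins (next highest: 7).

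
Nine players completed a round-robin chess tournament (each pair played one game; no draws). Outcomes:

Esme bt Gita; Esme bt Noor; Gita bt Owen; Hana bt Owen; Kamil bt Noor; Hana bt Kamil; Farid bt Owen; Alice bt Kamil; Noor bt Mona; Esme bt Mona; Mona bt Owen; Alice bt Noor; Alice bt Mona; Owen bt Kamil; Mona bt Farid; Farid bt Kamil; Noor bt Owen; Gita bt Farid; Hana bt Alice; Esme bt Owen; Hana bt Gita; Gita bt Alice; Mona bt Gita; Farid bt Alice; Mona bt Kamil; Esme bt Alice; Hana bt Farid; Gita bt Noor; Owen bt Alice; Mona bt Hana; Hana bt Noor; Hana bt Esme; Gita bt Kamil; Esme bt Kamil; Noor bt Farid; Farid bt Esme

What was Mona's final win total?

Mona's results: beat Owen, Gita, Farid, Kamil, Hana; lost to Esme, Alice, Noor.
That is 5 wins.

5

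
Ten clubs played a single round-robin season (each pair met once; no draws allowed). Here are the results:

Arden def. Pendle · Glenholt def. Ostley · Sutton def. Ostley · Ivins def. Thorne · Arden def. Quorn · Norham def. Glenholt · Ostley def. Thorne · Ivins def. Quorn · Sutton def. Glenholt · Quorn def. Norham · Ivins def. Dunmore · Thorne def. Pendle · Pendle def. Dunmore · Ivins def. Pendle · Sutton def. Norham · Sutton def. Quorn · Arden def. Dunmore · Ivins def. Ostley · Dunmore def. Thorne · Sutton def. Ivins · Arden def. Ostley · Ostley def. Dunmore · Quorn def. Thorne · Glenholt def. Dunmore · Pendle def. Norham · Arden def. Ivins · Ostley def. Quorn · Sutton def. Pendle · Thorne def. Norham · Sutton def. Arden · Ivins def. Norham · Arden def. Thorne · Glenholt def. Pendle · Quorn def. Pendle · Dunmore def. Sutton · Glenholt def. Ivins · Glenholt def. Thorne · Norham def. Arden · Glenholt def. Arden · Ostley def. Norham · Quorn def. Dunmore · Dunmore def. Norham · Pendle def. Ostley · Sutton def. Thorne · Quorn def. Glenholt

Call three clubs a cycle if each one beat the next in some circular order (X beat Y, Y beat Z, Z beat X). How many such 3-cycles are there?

23

Win totals: Arden 6, Ivins 6, Glenholt 6, Thorne 2, Norham 2, Sutton 8, Dunmore 3, Pendle 3, Ostley 4, Quorn 5.
A club with w wins dominates both others in C(w,2) triples; summing gives 15 + 15 + 15 + 1 + 1 + 28 + 3 + 3 + 6 + 10 = 97 transitive triples.
Total triples C(10,3) = 120, so cyclic triples = 120 − 97 = 23.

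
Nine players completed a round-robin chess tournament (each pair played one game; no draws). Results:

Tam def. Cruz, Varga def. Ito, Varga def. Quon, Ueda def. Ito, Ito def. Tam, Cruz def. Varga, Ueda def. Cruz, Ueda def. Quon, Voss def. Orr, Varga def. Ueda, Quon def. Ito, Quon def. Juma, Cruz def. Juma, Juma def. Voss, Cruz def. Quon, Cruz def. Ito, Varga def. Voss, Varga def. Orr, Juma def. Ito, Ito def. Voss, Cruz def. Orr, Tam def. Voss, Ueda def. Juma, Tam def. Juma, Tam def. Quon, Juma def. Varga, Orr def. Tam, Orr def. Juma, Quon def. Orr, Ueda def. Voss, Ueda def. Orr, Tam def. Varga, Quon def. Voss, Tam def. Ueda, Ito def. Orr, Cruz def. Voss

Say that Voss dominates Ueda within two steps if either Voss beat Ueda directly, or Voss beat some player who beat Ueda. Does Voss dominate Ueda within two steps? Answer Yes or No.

Voss did not beat Ueda directly.
Voss beat Orr, but each of them lost to Ueda. No two-step path.

No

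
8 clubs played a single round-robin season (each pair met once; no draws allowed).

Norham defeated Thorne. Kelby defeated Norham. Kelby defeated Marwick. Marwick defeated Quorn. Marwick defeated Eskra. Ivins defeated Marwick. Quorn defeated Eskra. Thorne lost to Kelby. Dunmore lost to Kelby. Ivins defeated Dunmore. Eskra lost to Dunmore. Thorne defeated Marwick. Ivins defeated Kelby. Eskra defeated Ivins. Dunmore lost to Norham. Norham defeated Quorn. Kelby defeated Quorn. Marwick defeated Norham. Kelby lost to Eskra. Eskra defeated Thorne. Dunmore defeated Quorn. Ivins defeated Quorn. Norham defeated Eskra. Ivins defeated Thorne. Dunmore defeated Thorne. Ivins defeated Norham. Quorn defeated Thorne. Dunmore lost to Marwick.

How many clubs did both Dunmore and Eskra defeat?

Dunmore beat: Eskra, Thorne, Quorn.
Eskra beat: Kelby, Ivins, Thorne.
Both beat: Thorne — 1.

1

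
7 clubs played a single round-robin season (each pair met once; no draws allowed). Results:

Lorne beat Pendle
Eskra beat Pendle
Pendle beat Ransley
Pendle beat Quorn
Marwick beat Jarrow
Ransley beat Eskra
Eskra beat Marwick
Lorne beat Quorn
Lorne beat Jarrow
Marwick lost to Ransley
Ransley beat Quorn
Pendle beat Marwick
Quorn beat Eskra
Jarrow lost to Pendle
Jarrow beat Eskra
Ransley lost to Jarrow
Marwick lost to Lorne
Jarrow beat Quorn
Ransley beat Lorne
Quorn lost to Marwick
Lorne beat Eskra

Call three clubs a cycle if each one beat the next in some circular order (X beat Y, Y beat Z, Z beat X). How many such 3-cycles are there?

Win totals: Quorn 1, Jarrow 3, Lorne 5, Eskra 2, Ransley 4, Marwick 2, Pendle 4.
A club with w wins dominates both others in C(w,2) triples; summing gives 0 + 3 + 10 + 1 + 6 + 1 + 6 = 27 transitive triples.
Total triples C(7,3) = 35, so cyclic triples = 35 − 27 = 8.

8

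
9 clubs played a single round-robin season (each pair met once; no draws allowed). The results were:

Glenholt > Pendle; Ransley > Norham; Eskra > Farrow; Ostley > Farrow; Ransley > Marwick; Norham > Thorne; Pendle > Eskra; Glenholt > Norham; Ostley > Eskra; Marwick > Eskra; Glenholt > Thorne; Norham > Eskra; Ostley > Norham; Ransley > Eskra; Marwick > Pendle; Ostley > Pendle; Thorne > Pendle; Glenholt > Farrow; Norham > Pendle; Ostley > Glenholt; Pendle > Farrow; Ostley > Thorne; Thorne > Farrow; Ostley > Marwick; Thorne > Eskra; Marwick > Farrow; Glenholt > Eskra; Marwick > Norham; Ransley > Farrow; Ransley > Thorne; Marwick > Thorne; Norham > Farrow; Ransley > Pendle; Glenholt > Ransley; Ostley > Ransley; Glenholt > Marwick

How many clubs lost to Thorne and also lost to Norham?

Thorne beat: Pendle, Farrow, Eskra.
Norham beat: Pendle, Thorne, Farrow, Eskra.
Both beat: Pendle, Farrow, Eskra — 3.

3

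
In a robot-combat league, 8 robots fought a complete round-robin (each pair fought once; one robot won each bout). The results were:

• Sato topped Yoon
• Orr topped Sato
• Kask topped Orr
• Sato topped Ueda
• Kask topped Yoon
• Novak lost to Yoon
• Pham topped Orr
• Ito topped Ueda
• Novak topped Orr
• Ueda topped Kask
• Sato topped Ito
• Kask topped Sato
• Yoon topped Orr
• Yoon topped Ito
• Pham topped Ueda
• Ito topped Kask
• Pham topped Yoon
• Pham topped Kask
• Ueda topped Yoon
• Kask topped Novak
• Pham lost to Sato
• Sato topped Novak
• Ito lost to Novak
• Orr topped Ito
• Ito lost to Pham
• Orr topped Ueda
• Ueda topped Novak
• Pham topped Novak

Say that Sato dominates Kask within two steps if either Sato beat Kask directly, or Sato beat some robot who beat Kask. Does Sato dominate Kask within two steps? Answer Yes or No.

Sato did not beat Kask directly.
Sato beat Ito, Pham, Ueda, Yoon, Novak. Of those, Ito beat Kask.

Yes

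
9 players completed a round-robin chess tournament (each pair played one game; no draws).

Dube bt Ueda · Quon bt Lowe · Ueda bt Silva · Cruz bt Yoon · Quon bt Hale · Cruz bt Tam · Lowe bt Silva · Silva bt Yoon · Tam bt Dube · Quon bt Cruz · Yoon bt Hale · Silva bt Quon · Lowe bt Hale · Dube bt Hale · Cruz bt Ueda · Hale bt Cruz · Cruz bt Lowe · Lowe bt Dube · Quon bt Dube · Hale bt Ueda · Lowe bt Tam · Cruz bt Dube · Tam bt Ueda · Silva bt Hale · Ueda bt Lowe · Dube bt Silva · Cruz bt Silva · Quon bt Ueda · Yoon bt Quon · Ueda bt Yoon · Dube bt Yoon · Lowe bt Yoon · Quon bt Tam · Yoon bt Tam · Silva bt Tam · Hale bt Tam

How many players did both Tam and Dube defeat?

Tam beat: Dube, Ueda.
Dube beat: Silva, Ueda, Hale, Yoon.
Both beat: Ueda — 1.

1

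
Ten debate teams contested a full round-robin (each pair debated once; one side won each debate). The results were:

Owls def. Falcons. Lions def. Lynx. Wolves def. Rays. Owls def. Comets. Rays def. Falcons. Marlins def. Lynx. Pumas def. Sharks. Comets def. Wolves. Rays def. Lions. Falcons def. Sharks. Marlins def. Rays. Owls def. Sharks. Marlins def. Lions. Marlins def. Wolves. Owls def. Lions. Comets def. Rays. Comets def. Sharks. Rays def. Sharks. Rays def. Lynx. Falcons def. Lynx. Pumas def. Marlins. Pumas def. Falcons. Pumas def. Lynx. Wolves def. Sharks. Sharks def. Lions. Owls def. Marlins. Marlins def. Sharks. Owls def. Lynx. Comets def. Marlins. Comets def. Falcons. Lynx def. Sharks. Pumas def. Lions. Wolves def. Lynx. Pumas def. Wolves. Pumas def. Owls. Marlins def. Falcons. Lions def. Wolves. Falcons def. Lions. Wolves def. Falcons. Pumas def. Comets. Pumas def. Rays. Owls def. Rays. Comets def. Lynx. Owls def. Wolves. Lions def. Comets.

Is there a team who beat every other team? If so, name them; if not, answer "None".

Pumas has 9 wins out of 9 opponents — a perfect record.

Pumas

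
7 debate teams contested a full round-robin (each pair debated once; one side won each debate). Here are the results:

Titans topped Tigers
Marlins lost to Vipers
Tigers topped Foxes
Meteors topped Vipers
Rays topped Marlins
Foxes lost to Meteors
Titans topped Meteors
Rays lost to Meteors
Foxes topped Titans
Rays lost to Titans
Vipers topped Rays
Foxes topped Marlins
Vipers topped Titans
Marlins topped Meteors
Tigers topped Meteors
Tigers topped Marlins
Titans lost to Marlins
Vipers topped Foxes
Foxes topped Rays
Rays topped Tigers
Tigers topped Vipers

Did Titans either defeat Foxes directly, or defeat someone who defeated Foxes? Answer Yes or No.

Titans did not beat Foxes directly.
Titans beat Tigers, Rays, Meteors. Of those, Tigers beat Foxes.

Yes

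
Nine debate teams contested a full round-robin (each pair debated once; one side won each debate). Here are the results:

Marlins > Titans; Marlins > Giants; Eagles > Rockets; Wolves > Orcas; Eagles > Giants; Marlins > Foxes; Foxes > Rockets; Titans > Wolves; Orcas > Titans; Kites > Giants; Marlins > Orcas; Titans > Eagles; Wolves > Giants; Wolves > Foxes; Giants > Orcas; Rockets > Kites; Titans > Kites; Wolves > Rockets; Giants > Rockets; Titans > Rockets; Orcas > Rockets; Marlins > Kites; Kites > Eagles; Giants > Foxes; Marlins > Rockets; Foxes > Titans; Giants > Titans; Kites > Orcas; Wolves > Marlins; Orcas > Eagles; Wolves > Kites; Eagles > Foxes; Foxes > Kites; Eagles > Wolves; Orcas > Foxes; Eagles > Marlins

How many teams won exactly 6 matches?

Win totals: Kites 3, Eagles 5, Titans 4, Wolves 6, Marlins 6, Orcas 4, Rockets 1, Giants 4, Foxes 3.
Exactly 6: Wolves, Marlins — 2 teams.

2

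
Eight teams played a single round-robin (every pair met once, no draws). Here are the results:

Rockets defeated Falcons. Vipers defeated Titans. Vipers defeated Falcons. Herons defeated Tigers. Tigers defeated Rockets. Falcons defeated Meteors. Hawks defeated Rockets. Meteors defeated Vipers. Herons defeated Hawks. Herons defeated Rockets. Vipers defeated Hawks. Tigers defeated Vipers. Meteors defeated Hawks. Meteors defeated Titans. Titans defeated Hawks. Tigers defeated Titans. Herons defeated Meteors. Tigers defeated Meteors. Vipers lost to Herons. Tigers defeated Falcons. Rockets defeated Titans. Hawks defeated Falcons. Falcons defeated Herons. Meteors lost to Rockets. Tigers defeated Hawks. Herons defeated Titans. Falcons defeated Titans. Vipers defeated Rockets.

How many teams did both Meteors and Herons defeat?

Meteors beat: Hawks, Titans, Vipers.
Herons beat: Hawks, Titans, Tigers, Rockets, Vipers, Meteors.
Both beat: Hawks, Titans, Vipers — 3.

3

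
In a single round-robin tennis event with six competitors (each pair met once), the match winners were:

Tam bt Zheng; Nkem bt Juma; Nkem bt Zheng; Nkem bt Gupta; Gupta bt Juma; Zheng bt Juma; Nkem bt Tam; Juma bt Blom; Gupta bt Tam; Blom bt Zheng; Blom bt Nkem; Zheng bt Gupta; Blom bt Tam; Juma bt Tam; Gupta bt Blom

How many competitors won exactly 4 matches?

1

Win totals: Zheng 2, Nkem 4, Blom 3, Gupta 3, Juma 2, Tam 1.
Exactly 4: Nkem — 1 competitor.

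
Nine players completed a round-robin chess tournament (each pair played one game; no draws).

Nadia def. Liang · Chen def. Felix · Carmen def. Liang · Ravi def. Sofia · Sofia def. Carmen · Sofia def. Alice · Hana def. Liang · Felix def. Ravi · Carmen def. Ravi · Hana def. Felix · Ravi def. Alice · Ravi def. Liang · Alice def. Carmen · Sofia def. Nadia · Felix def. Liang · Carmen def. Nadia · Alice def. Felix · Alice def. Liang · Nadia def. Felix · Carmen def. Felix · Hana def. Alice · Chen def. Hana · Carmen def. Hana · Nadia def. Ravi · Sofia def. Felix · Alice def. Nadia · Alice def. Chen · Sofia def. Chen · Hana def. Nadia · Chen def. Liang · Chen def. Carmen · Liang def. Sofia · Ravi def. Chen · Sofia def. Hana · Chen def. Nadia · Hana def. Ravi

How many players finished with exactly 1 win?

1

Win totals: Ravi 4, Sofia 6, Felix 2, Nadia 3, Carmen 5, Chen 5, Hana 5, Liang 1, Alice 5.
Exactly 1: Liang — 1 player.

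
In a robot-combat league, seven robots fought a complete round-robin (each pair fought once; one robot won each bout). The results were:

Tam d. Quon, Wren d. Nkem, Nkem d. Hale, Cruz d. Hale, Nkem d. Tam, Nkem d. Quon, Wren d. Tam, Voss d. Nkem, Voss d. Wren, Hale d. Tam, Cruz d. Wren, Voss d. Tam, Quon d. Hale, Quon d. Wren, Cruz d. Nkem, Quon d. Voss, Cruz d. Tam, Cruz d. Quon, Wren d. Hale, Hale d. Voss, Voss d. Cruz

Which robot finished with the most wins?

Cruz

Win totals: Nkem 3, Hale 2, Wren 3, Voss 4, Tam 1, Cruz 5, Quon 3.
Cruz leads with 5 wins (next highest: 4).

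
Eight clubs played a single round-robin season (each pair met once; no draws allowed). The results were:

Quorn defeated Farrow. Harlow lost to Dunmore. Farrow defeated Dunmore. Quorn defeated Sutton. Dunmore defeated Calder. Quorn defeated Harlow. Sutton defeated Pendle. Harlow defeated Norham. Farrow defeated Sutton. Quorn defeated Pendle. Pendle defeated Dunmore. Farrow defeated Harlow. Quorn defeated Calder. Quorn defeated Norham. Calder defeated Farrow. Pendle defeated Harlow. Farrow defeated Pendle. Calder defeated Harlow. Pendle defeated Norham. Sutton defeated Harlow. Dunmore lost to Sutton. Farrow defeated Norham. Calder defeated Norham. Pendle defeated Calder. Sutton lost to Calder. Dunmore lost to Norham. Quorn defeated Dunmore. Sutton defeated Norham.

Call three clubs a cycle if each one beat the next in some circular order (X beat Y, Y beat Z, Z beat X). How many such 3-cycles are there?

Win totals: Sutton 4, Pendle 4, Norham 1, Quorn 7, Harlow 1, Dunmore 2, Calder 4, Farrow 5.
A club with w wins dominates both others in C(w,2) triples; summing gives 6 + 6 + 0 + 21 + 0 + 1 + 6 + 10 = 50 transitive triples.
Total triples C(8,3) = 56, so cyclic triples = 56 − 50 = 6.

6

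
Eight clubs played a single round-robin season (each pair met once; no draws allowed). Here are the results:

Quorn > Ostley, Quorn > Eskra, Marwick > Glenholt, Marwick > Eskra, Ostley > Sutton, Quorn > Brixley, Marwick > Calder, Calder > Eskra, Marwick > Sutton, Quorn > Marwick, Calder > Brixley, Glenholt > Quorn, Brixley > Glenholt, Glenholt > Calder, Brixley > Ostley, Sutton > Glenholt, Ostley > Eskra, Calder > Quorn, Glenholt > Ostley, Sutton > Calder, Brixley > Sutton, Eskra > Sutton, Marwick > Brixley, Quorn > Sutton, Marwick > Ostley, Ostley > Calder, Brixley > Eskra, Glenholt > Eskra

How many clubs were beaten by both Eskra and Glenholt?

Eskra beat: Sutton.
Glenholt beat: Quorn, Calder, Ostley, Eskra.
No one was beaten by both.

0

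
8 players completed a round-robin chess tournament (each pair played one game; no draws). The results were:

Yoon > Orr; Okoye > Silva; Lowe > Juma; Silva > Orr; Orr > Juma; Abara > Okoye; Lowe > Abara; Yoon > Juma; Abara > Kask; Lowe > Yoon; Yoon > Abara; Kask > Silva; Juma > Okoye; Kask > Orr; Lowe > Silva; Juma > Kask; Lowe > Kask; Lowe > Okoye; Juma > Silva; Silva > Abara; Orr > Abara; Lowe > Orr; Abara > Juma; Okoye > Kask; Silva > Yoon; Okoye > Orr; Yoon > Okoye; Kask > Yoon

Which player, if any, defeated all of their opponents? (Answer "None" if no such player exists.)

Lowe

Lowe has 7 wins out of 7 opponents — a perfect record.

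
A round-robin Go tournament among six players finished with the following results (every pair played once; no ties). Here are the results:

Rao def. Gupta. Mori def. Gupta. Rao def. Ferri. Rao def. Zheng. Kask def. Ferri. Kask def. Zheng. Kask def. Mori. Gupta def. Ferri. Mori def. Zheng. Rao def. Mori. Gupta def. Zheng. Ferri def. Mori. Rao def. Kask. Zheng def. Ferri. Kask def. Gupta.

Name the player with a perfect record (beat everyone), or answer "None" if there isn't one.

Rao has 5 wins out of 5 opponents — a perfect record.

Rao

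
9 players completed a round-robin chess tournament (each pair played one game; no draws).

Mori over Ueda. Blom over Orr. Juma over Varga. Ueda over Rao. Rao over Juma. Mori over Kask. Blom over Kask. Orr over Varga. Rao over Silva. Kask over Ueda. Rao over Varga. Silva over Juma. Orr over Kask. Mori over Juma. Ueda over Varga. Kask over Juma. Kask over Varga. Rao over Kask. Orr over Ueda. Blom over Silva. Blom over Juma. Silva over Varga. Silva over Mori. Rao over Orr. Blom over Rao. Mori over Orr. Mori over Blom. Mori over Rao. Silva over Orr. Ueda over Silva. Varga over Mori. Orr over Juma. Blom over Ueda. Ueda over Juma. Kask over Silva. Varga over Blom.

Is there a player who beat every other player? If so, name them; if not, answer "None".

Highest win total is Mori with 6 (out of 8 possible).
Mori lost to Silva, Varga, so no player went undefeated.

None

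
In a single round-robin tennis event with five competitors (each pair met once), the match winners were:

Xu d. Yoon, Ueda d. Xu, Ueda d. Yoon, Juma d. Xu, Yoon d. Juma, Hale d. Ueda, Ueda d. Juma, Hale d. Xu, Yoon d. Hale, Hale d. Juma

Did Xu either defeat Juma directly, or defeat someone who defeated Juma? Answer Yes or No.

Xu did not beat Juma directly.
Xu beat Yoon. Of those, Yoon beat Juma.

Yes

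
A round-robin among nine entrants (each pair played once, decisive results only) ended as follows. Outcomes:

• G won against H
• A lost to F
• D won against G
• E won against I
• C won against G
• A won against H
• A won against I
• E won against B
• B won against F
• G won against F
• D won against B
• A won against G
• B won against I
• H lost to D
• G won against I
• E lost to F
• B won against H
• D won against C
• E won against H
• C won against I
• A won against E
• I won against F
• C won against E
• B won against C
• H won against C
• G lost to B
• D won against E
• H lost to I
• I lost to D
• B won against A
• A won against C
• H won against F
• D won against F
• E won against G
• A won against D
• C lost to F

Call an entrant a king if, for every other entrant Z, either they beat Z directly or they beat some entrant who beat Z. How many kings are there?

4

A reaches everyone (king).
B reaches everyone (king).
C cannot reach A, D in two steps.
D reaches everyone (king).
E cannot reach D in two steps.
F reaches everyone (king).
G cannot reach B, D in two steps.
H cannot reach B, D in two steps.
I cannot reach B, D, G in two steps.
Kings: A, B, D, F — 4.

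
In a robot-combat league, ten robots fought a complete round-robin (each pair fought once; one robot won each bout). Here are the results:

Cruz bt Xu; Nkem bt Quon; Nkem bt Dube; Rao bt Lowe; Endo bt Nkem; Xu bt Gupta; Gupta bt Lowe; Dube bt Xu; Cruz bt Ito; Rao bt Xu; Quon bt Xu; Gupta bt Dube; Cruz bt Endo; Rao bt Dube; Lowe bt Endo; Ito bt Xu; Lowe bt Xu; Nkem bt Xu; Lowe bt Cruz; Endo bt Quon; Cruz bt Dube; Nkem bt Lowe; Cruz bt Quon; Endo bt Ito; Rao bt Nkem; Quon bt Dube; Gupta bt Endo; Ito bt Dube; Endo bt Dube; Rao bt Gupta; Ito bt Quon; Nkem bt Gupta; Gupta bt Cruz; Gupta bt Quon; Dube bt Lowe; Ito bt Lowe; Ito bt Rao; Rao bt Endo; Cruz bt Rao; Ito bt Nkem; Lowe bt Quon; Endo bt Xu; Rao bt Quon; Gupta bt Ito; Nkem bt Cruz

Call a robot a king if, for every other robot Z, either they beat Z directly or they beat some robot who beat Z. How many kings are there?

Rao reaches everyone (king).
Nkem reaches everyone (king).
Endo reaches everyone (king).
Cruz reaches everyone (king).
Ito reaches everyone (king).
Quon cannot reach Rao, Nkem, Endo, Cruz, Ito in two steps.
Gupta reaches everyone (king).
Lowe reaches everyone (king).
Xu cannot reach Rao, Nkem in two steps.
Dube cannot reach Rao, Nkem, Ito in two steps.
Kings: Rao, Nkem, Endo, Cruz, Ito, Gupta, Lowe — 7.

7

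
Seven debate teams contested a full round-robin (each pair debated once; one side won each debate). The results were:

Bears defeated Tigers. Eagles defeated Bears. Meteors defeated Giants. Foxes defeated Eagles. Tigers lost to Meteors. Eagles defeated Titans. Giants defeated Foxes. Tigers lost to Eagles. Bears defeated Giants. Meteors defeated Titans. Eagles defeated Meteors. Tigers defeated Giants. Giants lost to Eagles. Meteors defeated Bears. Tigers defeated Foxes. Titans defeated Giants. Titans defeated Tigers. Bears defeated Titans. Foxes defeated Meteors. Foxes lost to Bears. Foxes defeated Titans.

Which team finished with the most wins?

Win totals: Foxes 3, Meteors 4, Titans 2, Giants 1, Eagles 5, Bears 4, Tigers 2.
Eagles leads with 5 wins (next highest: 4).

Eagles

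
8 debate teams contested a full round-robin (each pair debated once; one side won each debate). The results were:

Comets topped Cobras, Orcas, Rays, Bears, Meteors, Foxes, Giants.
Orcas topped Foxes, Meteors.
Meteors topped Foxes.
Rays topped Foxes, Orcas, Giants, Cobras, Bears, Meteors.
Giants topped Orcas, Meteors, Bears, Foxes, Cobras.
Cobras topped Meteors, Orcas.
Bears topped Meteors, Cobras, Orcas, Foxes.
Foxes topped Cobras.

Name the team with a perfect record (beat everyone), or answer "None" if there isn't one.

Comets has 7 wins out of 7 opponents — a perfect record.

Comets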